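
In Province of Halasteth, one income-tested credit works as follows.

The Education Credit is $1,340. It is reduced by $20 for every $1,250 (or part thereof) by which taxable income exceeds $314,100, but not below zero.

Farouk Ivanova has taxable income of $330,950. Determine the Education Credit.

$1,060

Education Credit: income exceeds $314,100 by $16,850, which is 14 full-or-partial $1,250 increments; reduction = 14 × $20 = $280, leaving $1,060.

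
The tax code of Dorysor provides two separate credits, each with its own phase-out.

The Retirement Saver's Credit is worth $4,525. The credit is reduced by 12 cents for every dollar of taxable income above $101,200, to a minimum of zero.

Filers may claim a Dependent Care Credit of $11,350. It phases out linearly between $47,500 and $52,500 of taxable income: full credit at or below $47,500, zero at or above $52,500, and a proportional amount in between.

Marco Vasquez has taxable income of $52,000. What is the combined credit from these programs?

Retirement Saver's Credit: $52,000 is at or below the $101,200 threshold, so the full $4,525 applies.
Dependent Care Credit: $52,000 is $4,500 into a $5,000 phase-out range, leaving 500/5,000 of the credit: $11,350 × 500/5,000 = $1,135.
Total: $4,525 + $1,135 = $5,660.

$5,660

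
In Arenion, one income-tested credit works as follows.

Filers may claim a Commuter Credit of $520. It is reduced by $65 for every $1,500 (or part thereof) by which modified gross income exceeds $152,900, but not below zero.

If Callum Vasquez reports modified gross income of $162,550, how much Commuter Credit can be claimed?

$65

Commuter Credit: income exceeds $152,900 by $9,650, which is 7 full-or-partial $1,500 increments; reduction = 7 × $65 = $455, leaving $65.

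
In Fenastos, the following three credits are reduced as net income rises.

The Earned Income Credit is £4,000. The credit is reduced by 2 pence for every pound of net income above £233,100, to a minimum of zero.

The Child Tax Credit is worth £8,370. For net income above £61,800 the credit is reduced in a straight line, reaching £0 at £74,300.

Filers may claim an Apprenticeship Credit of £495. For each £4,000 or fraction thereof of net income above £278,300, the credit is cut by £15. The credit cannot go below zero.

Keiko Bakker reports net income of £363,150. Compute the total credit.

£1,564

Earned Income Credit: 2% of the £130,050 excess over £233,100 is £2,601; credit = £4,000 − £2,601 = £1,399.
Child Tax Credit: £363,150 is at or above £74,300, so the credit is £0.
Apprenticeship Credit: income exceeds £278,300 by £84,850, which is 22 full-or-partial £4,000 increments; reduction = 22 × £15 = £330, leaving £165.
Total: £1,399 + £0 + £165 = £1,564.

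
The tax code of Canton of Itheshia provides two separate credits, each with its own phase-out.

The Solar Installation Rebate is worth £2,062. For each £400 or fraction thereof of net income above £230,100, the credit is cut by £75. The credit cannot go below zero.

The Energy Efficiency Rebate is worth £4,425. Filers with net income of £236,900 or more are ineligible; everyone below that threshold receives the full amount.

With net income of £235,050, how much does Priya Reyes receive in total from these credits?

£5,512

Solar Installation Rebate: income exceeds £230,100 by £4,950, which is 13 full-or-partial £400 increments; reduction = 13 × £75 = £975, leaving £1,087.
Energy Efficiency Rebate: £235,050 is below the £236,900 cutoff, so the full £4,425 applies.
Total: £1,087 + £4,425 = £5,512.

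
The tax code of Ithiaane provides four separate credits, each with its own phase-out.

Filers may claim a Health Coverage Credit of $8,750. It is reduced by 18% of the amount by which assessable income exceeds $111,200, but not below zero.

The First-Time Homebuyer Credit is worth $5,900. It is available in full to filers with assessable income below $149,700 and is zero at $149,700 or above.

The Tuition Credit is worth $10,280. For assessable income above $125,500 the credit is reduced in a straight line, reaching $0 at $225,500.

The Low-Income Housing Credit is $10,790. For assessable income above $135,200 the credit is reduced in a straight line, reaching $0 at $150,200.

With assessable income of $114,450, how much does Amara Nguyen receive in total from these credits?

$35,135

Health Coverage Credit: 18% of the $3,250 excess over $111,200 is $585; credit = $8,750 − $585 = $8,165.
First-Time Homebuyer Credit: $114,450 is below the $149,700 cutoff, so the full $5,900 applies.
Tuition Credit: $114,450 is at or below the $125,500 threshold, so the full $10,280 applies.
Low-Income Housing Credit: $114,450 is at or below the $135,200 threshold, so the full $10,790 applies.
Total: $8,165 + $5,900 + $10,280 + $10,790 = $35,135.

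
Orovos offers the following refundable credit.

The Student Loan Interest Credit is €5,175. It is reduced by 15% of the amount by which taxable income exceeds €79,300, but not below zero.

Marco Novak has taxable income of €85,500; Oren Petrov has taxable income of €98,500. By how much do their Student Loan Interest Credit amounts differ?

Marco (€85,500): Student Loan Interest Credit: 15% of the €6,200 excess over €79,300 is €930; credit = €5,175 − €930 = €4,245.
Oren (€98,500): Student Loan Interest Credit: 15% of the €19,200 excess over €79,300 is €2,880; credit = €5,175 − €2,880 = €2,295.
Difference: |€4,245 − €2,295| = €1,950.

€1,950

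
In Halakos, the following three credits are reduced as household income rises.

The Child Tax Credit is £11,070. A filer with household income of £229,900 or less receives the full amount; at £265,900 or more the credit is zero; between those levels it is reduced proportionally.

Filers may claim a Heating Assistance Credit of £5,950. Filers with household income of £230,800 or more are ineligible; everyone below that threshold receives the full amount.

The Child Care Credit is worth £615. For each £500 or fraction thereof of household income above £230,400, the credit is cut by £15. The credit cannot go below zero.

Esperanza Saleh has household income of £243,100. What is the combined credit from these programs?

Child Tax Credit: £243,100 is £13,200 into a £36,000 phase-out range, leaving 22,800/36,000 of the credit: £11,070 × 22,800/36,000 = £7,011.
Heating Assistance Credit: £243,100 meets or exceeds the £230,800 cutoff, so the credit is £0.
Child Care Credit: income exceeds £230,400 by £12,700, which is 26 full-or-partial £500 increments; reduction = 26 × £15 = £390, leaving £225.
Total: £7,011 + £0 + £225 = £7,236.

£7,236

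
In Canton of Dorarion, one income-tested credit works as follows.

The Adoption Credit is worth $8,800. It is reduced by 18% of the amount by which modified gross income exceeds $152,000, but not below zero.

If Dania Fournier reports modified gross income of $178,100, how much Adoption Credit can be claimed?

Adoption Credit: 18% of the $26,100 excess over $152,000 is $4,698; credit = $8,800 − $4,698 = $4,102.

$4,102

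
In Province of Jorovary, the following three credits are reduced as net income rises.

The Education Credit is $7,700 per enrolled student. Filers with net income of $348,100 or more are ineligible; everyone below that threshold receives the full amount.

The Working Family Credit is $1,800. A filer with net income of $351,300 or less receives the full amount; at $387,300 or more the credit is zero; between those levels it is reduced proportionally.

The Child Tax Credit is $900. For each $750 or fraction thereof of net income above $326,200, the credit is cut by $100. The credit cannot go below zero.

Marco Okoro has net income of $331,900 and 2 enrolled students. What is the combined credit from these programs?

Education Credit: base = 2 × $7,700 = $15,400. $331,900 is below the $348,100 cutoff, so the full $15,400 applies.
Working Family Credit: $331,900 is at or below the $351,300 threshold, so the full $1,800 applies.
Child Tax Credit: income exceeds $326,200 by $5,700, which is 8 full-or-partial $750 increments; reduction = 8 × $100 = $800, leaving $100.
Total: $15,400 + $1,800 + $100 = $17,300.

$17,300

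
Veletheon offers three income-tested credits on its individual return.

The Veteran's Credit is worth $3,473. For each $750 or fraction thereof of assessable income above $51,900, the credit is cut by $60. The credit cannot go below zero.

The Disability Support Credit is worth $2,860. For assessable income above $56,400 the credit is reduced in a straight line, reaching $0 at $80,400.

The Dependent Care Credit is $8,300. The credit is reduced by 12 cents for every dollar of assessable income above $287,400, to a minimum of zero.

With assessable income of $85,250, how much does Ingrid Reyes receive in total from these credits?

Veteran's Credit: income exceeds $51,900 by $33,350, which is 45 full-or-partial $750 increments; reduction = 45 × $60 = $2,700, leaving $773.
Disability Support Credit: $85,250 is at or above $80,400, so the credit is $0.
Dependent Care Credit: $85,250 is at or below the $287,400 threshold, so the full $8,300 applies.
Total: $773 + $0 + $8,300 = $9,073.

$9,073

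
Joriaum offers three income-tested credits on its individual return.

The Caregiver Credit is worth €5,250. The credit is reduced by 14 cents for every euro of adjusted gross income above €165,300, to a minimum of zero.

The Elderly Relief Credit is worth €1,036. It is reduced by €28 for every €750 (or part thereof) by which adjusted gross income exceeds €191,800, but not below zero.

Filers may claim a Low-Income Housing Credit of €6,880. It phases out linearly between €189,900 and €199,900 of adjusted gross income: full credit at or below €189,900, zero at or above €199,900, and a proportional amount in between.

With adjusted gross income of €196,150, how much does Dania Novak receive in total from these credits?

€4,379

Caregiver Credit: 14% of the €30,850 excess over €165,300 is €4,319; credit = €5,250 − €4,319 = €931.
Elderly Relief Credit: income exceeds €191,800 by €4,350, which is 6 full-or-partial €750 increments; reduction = 6 × €28 = €168, leaving €868.
Low-Income Housing Credit: €196,150 is €6,250 into a €10,000 phase-out range, leaving 3,750/10,000 of the credit: €6,880 × 3,750/10,000 = €2,580.
Total: €931 + €868 + €2,580 = €4,379.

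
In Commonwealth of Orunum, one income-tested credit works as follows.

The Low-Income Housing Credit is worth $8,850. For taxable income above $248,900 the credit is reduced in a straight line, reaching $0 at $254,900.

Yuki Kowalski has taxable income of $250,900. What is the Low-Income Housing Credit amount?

Low-Income Housing Credit: $250,900 is $2,000 into a $6,000 phase-out range, leaving 4,000/6,000 of the credit: $8,850 × 4,000/6,000 = $5,900.

$5,900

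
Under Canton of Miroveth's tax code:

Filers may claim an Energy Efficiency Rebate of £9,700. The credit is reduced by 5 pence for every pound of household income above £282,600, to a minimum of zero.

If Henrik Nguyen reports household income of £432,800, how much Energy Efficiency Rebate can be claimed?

Energy Efficiency Rebate: 5% of the £150,200 excess over £282,600 is £7,510; credit = £9,700 − £7,510 = £2,190.

£2,190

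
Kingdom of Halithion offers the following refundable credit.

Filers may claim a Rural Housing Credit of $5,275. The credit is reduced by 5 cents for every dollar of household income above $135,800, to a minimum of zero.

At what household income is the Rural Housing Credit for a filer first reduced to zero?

$241,300

The credit falls by 5% of each dollar above $135,800, so it reaches zero when the excess is $5,275 / 5% = $105,500: income = $135,800 + $105,500 = $241,300.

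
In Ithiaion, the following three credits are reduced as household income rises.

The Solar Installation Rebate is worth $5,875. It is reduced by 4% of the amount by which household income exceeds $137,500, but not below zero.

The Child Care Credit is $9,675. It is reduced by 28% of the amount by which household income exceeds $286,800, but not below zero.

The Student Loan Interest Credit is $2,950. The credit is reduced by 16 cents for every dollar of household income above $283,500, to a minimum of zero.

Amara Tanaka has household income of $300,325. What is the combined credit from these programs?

$6,146

Solar Installation Rebate: 4% of the $162,825 excess over $137,500 is $6,513 ≥ base, so the credit is $0.
Child Care Credit: 28% of the $13,525 excess over $286,800 is $3,787; credit = $9,675 − $3,787 = $5,888.
Student Loan Interest Credit: 16% of the $16,825 excess over $283,500 is $2,692; credit = $2,950 − $2,692 = $258.
Total: $0 + $5,888 + $258 = $6,146.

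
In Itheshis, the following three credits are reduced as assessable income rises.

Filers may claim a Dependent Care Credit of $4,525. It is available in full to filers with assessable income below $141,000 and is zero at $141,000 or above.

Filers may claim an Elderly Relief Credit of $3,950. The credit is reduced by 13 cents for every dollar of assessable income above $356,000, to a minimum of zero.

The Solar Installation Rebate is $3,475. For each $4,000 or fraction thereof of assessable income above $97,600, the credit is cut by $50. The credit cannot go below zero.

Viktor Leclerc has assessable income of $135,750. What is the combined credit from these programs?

$11,450

Dependent Care Credit: $135,750 is below the $141,000 cutoff, so the full $4,525 applies.
Elderly Relief Credit: $135,750 is at or below the $356,000 threshold, so the full $3,950 applies.
Solar Installation Rebate: income exceeds $97,600 by $38,150, which is 10 full-or-partial $4,000 increments; reduction = 10 × $50 = $500, leaving $2,975.
Total: $4,525 + $3,950 + $2,975 = $11,450.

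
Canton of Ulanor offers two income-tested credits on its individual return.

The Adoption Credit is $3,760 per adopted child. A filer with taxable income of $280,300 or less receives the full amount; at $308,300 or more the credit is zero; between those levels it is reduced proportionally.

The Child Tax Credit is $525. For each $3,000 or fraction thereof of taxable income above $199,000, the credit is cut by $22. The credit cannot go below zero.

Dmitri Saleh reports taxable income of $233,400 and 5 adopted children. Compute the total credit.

$19,061

Adoption Credit: base = 5 × $3,760 = $18,800. $233,400 is at or below the $280,300 threshold, so the full $18,800 applies.
Child Tax Credit: income exceeds $199,000 by $34,400, which is 12 full-or-partial $3,000 increments; reduction = 12 × $22 = $264, leaving $261.
Total: $18,800 + $261 = $19,061.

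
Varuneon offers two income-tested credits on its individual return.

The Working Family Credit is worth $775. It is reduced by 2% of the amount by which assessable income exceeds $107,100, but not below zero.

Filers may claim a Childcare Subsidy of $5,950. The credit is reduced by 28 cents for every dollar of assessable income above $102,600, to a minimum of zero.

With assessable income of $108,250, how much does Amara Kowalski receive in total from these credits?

$5,120

Working Family Credit: 2% of the $1,150 excess over $107,100 is $23; credit = $775 − $23 = $752.
Childcare Subsidy: 28% of the $5,650 excess over $102,600 is $1,582; credit = $5,950 − $1,582 = $4,368.
Total: $752 + $4,368 = $5,120.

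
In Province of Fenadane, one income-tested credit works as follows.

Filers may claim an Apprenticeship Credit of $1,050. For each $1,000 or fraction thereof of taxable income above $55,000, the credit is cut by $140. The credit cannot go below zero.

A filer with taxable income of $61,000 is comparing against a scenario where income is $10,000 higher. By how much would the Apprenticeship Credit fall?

$210

At $61,000 — income exceeds $55,000 by $6,000, which is 6 full-or-partial $1,000 increments; reduction = 6 × $140 = $840, leaving $210.
At $71,000 — income exceeds $55,000 by $16,000 → 16 increments × $140 = $2,240 ≥ base, so the credit is $0.
Lost: $210 − $0 = $210.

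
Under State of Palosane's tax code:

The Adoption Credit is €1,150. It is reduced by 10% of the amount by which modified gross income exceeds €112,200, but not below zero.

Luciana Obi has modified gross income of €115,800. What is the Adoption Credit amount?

Adoption Credit: 10% of the €3,600 excess over €112,200 is €360; credit = €1,150 − €360 = €790.

€790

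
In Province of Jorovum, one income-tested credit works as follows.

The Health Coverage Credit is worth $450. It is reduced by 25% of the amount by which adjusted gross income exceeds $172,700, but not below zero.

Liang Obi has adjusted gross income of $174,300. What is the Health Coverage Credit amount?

Health Coverage Credit: 25% of the $1,600 excess over $172,700 is $400; credit = $450 − $400 = $50.

$50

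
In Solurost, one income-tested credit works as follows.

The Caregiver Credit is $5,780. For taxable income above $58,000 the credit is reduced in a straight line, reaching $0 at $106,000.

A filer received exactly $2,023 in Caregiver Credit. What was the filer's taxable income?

$89,200

$2,023 is 2,023/5,780 of the full $5,780, so 3,757/5,780 of the $48,000 range has been used: income = $58,000 + $48,000 × 3,757/5,780 = $89,200.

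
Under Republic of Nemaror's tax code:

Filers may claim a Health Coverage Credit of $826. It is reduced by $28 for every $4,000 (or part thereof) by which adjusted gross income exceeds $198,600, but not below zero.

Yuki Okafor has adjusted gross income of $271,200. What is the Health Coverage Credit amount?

Health Coverage Credit: income exceeds $198,600 by $72,600, which is 19 full-or-partial $4,000 increments; reduction = 19 × $28 = $532, leaving $294.

$294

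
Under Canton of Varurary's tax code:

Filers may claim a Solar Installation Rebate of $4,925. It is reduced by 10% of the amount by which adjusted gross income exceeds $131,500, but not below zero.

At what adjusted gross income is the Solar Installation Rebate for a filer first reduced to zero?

$180,750

The credit falls by 10% of each dollar above $131,500, so it reaches zero when the excess is $4,925 / 10% = $49,250: income = $131,500 + $49,250 = $180,750.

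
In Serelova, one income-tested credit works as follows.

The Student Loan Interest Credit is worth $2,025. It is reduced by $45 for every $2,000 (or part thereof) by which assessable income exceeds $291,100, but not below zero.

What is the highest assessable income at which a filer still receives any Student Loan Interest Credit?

$379,100

After 44 increments the reduction is 44 × $45 = $1,980, leaving $45; one more increment wipes it out. Increment 44 ends at excess 44 × $2,000 = $88,000, so the highest qualifying income is $291,100 + $88,000 = $379,100.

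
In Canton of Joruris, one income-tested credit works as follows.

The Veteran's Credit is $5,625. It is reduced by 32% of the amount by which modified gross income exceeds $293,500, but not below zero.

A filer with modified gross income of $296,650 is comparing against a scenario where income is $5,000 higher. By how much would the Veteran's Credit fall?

At $296,650 — 32% of the $3,150 excess over $293,500 is $1,008; credit = $5,625 − $1,008 = $4,617.
At $301,650 — 32% of the $8,150 excess over $293,500 is $2,608; credit = $5,625 − $2,608 = $3,017.
Lost: $4,617 − $3,017 = $1,600.

$1,600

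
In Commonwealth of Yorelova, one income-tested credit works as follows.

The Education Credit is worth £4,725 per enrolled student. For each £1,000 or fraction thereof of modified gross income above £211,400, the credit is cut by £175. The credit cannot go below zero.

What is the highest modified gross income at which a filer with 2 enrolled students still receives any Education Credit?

Full credit = 2 × £4,725 = £9,450.
After 53 increments the reduction is 53 × £175 = £9,275, leaving £175; one more increment wipes it out. Increment 53 ends at excess 53 × £1,000 = £53,000, so the highest qualifying income is £211,400 + £53,000 = £264,400.

£264,400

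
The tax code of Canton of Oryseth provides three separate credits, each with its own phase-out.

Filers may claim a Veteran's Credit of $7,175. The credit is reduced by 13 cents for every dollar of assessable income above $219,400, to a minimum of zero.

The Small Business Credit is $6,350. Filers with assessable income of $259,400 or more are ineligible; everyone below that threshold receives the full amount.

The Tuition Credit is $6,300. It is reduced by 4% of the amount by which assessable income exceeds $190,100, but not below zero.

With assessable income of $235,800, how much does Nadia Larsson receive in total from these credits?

$15,865

Veteran's Credit: 13% of the $16,400 excess over $219,400 is $2,132; credit = $7,175 − $2,132 = $5,043.
Small Business Credit: $235,800 is below the $259,400 cutoff, so the full $6,350 applies.
Tuition Credit: 4% of the $45,700 excess over $190,100 is $1,828; credit = $6,300 − $1,828 = $4,472.
Total: $5,043 + $6,350 + $4,472 = $15,865.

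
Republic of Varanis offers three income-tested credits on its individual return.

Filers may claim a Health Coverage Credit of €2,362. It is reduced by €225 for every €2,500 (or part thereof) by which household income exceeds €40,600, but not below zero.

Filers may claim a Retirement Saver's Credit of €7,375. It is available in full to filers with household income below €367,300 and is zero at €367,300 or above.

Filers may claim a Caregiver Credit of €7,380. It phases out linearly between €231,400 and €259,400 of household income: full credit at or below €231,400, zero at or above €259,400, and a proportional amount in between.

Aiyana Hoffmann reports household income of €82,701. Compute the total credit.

€14,755

Health Coverage Credit: income exceeds €40,600 by €42,101 → 17 increments × €225 = €3,825 ≥ base, so the credit is €0.
Retirement Saver's Credit: €82,701 is below the €367,300 cutoff, so the full €7,375 applies.
Caregiver Credit: €82,701 is at or below the €231,400 threshold, so the full €7,380 applies.
Total: €0 + €7,375 + €7,380 = €14,755.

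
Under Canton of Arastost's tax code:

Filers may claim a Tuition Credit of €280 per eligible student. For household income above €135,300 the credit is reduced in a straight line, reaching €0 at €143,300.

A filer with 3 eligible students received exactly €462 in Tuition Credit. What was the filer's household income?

Full credit = 3 × €280 = €840.
€462 is 462/840 of the full €840, so 378/840 of the €8,000 range has been used: income = €135,300 + €8,000 × 378/840 = €138,900.

€138,900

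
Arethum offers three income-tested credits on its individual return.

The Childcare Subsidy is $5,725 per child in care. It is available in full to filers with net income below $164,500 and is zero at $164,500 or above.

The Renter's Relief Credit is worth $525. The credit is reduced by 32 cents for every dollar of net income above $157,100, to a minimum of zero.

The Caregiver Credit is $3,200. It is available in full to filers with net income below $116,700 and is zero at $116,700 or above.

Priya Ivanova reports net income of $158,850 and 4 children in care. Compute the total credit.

Childcare Subsidy: base = 4 × $5,725 = $22,900. $158,850 is below the $164,500 cutoff, so the full $22,900 applies.
Renter's Relief Credit: 32% of the $1,750 excess over $157,100 is $560 ≥ base, so the credit is $0.
Caregiver Credit: $158,850 meets or exceeds the $116,700 cutoff, so the credit is $0.
Total: $22,900 + $0 + $0 = $22,900.

$22,900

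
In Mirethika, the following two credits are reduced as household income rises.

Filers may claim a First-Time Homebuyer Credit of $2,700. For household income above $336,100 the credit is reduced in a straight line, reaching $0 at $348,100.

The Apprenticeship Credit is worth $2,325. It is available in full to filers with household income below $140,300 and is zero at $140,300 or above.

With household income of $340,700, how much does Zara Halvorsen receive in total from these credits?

First-Time Homebuyer Credit: $340,700 is $4,600 into a $12,000 phase-out range, leaving 7,400/12,000 of the credit: $2,700 × 7,400/12,000 = $1,665.
Apprenticeship Credit: $340,700 meets or exceeds the $140,300 cutoff, so the credit is $0.
Total: $1,665 + $0 = $1,665.

$1,665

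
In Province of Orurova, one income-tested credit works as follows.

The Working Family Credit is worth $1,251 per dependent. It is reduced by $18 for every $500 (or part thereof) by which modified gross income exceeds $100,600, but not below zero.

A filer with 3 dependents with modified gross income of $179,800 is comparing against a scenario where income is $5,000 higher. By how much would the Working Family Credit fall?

At $179,800 — base = 3 × $1,251 = $3,753. income exceeds $100,600 by $79,200, which is 159 full-or-partial $500 increments; reduction = 159 × $18 = $2,862, leaving $891.
At $184,800 — base = 3 × $1,251 = $3,753. income exceeds $100,600 by $84,200, which is 169 full-or-partial $500 increments; reduction = 169 × $18 = $3,042, leaving $711.
Lost: $891 − $711 = $180.

$180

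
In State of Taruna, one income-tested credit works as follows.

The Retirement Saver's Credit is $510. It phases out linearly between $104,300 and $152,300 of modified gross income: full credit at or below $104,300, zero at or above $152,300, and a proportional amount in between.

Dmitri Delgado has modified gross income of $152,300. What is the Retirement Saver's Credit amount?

Retirement Saver's Credit: $152,300 is at or above $152,300, so the credit is $0.

$0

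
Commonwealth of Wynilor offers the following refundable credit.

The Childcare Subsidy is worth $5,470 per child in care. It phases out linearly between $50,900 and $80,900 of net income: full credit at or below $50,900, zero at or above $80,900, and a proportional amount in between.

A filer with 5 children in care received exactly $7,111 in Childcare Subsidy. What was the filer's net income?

Full credit = 5 × $5,470 = $27,350.
$7,111 is 7,111/27,350 of the full $27,350, so 20,239/27,350 of the $30,000 range has been used: income = $50,900 + $30,000 × 20,239/27,350 = $73,100.

$73,100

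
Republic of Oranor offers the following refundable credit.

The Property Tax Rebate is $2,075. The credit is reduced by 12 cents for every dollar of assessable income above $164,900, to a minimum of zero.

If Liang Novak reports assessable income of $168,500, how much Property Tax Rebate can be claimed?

$1,643

Property Tax Rebate: 12% of the $3,600 excess over $164,900 is $432; credit = $2,075 − $432 = $1,643.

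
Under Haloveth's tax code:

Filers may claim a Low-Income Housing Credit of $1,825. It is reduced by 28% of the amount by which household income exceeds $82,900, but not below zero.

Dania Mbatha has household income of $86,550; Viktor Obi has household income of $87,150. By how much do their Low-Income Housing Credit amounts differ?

Dania ($86,550): Low-Income Housing Credit: 28% of the $3,650 excess over $82,900 is $1,022; credit = $1,825 − $1,022 = $803.
Viktor ($87,150): Low-Income Housing Credit: 28% of the $4,250 excess over $82,900 is $1,190; credit = $1,825 − $1,190 = $635.
Difference: |$803 − $635| = $168.

$168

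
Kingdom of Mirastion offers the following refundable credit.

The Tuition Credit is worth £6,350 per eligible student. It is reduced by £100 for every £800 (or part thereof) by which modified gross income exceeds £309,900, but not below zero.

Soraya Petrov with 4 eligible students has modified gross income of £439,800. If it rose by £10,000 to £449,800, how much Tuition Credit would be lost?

At £439,800 — base = 4 × £6,350 = £25,400. income exceeds £309,900 by £129,900, which is 163 full-or-partial £800 increments; reduction = 163 × £100 = £16,300, leaving £9,100.
At £449,800 — base = 4 × £6,350 = £25,400. income exceeds £309,900 by £139,900, which is 175 full-or-partial £800 increments; reduction = 175 × £100 = £17,500, leaving £7,900.
Lost: £9,100 − £7,900 = £1,200.

£1,200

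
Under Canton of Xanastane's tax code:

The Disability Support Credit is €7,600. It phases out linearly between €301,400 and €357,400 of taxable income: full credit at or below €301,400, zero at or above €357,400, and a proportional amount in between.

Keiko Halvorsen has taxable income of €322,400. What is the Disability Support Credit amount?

Disability Support Credit: €322,400 is €21,000 into a €56,000 phase-out range, leaving 35,000/56,000 of the credit: €7,600 × 35,000/56,000 = €4,750.

€4,750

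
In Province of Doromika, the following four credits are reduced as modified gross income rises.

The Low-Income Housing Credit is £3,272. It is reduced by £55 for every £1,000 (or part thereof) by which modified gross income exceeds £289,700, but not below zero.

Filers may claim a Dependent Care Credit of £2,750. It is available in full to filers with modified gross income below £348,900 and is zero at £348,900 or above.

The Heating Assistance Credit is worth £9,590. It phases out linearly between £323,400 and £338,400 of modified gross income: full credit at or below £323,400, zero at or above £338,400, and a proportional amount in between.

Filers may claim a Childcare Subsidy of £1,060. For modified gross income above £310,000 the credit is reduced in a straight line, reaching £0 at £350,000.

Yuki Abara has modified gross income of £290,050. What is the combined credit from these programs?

Low-Income Housing Credit: income exceeds £289,700 by £350, which is 1 full-or-partial £1,000 increment; reduction = 1 × £55 = £55, leaving £3,217.
Dependent Care Credit: £290,050 is below the £348,900 cutoff, so the full £2,750 applies.
Heating Assistance Credit: £290,050 is at or below the £323,400 threshold, so the full £9,590 applies.
Childcare Subsidy: £290,050 is at or below the £310,000 threshold, so the full £1,060 applies.
Total: £3,217 + £2,750 + £9,590 + £1,060 = £16,617.

£16,617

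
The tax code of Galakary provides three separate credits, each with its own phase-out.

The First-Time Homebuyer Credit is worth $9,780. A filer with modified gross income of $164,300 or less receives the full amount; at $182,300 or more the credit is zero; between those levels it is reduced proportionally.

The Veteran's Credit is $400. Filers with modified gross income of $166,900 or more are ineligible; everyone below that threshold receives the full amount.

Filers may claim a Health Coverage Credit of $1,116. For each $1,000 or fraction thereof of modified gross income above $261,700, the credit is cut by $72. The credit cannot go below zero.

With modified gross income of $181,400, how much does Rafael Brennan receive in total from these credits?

$1,605

First-Time Homebuyer Credit: $181,400 is $17,100 into a $18,000 phase-out range, leaving 900/18,000 of the credit: $9,780 × 900/18,000 = $489.
Veteran's Credit: $181,400 meets or exceeds the $166,900 cutoff, so the credit is $0.
Health Coverage Credit: $181,400 is at or below the $261,700 threshold, so the full $1,116 applies.
Total: $489 + $0 + $1,116 = $1,605.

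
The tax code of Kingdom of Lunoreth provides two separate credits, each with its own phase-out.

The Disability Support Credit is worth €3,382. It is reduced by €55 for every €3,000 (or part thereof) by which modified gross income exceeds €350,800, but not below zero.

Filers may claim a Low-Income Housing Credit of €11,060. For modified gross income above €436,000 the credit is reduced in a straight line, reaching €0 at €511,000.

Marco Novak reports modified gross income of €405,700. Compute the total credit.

€13,397

Disability Support Credit: income exceeds €350,800 by €54,900, which is 19 full-or-partial €3,000 increments; reduction = 19 × €55 = €1,045, leaving €2,337.
Low-Income Housing Credit: €405,700 is at or below the €436,000 threshold, so the full €11,060 applies.
Total: €2,337 + €11,060 = €13,397.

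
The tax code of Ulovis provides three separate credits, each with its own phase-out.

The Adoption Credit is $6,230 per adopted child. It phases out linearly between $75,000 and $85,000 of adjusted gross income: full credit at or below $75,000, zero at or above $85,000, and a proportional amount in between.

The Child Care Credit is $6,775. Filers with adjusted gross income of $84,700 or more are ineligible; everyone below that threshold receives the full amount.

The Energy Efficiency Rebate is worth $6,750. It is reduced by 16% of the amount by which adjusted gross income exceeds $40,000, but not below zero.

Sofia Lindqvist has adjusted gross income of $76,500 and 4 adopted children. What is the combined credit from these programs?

Adoption Credit: base = 4 × $6,230 = $24,920. $76,500 is $1,500 into a $10,000 phase-out range, leaving 8,500/10,000 of the credit: $24,920 × 8,500/10,000 = $21,182.
Child Care Credit: $76,500 is below the $84,700 cutoff, so the full $6,775 applies.
Energy Efficiency Rebate: 16% of the $36,500 excess over $40,000 is $5,840; credit = $6,750 − $5,840 = $910.
Total: $21,182 + $6,775 + $910 = $28,867.

$28,867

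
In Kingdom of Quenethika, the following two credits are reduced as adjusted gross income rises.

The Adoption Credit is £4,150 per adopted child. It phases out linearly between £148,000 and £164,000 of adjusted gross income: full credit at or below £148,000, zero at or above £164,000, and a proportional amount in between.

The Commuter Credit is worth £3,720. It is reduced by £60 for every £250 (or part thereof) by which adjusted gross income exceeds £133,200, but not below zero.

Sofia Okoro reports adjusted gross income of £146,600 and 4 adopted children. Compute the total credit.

Adoption Credit: base = 4 × £4,150 = £16,600. £146,600 is at or below the £148,000 threshold, so the full £16,600 applies.
Commuter Credit: income exceeds £133,200 by £13,400, which is 54 full-or-partial £250 increments; reduction = 54 × £60 = £3,240, leaving £480.
Total: £16,600 + £480 = £17,080.

£17,080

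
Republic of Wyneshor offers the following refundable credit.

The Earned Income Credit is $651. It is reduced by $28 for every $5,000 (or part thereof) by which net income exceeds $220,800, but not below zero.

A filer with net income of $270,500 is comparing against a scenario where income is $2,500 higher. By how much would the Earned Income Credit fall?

At $270,500 — income exceeds $220,800 by $49,700, which is 10 full-or-partial $5,000 increments; reduction = 10 × $28 = $280, leaving $371.
At $273,000 — income exceeds $220,800 by $52,200, which is 11 full-or-partial $5,000 increments; reduction = 11 × $28 = $308, leaving $343.
Lost: $371 − $343 = $28.

$28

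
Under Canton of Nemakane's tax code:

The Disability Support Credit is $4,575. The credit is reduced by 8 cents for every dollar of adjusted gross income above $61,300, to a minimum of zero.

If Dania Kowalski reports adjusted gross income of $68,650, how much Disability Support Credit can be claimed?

Disability Support Credit: 8% of the $7,350 excess over $61,300 is $588; credit = $4,575 − $588 = $3,987.

$3,987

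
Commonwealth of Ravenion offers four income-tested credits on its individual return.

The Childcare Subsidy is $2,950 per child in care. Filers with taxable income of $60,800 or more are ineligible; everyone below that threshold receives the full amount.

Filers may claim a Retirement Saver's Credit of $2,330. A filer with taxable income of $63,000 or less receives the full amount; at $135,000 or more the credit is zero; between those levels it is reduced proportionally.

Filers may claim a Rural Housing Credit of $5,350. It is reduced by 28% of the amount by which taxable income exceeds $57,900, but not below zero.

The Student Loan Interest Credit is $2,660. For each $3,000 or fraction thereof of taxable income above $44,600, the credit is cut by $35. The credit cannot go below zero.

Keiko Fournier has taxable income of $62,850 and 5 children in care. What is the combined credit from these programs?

Childcare Subsidy: base = 5 × $2,950 = $14,750. $62,850 meets or exceeds the $60,800 cutoff, so the credit is $0.
Retirement Saver's Credit: $62,850 is at or below the $63,000 threshold, so the full $2,330 applies.
Rural Housing Credit: 28% of the $4,950 excess over $57,900 is $1,386; credit = $5,350 − $1,386 = $3,964.
Student Loan Interest Credit: income exceeds $44,600 by $18,250, which is 7 full-or-partial $3,000 increments; reduction = 7 × $35 = $245, leaving $2,415.
Total: $0 + $2,330 + $3,964 + $2,415 = $8,709.

$8,709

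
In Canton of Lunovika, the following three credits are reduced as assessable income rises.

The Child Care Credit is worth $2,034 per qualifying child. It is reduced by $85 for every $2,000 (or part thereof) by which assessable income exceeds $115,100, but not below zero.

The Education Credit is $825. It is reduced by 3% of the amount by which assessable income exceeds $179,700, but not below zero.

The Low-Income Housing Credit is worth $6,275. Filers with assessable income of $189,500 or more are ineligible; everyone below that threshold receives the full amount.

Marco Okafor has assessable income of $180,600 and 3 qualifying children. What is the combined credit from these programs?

Child Care Credit: base = 3 × $2,034 = $6,102. income exceeds $115,100 by $65,500, which is 33 full-or-partial $2,000 increments; reduction = 33 × $85 = $2,805, leaving $3,297.
Education Credit: 3% of the $900 excess over $179,700 is $27; credit = $825 − $27 = $798.
Low-Income Housing Credit: $180,600 is below the $189,500 cutoff, so the full $6,275 applies.
Total: $3,297 + $798 + $6,275 = $10,370.

$10,370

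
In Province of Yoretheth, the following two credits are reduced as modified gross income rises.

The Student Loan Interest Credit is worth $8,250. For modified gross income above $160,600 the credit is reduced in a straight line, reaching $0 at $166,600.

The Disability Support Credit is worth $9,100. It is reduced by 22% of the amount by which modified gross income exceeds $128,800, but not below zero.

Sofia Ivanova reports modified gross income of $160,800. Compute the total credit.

Student Loan Interest Credit: $160,800 is $200 into a $6,000 phase-out range, leaving 5,800/6,000 of the credit: $8,250 × 5,800/6,000 = $7,975.
Disability Support Credit: 22% of the $32,000 excess over $128,800 is $7,040; credit = $9,100 − $7,040 = $2,060.
Total: $7,975 + $2,060 = $10,035.

$10,035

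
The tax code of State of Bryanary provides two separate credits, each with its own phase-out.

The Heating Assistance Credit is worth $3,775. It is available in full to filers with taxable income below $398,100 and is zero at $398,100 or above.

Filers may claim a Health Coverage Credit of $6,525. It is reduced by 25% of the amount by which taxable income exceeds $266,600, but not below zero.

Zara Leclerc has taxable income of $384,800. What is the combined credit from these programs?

$3,775

Heating Assistance Credit: $384,800 is below the $398,100 cutoff, so the full $3,775 applies.
Health Coverage Credit: 25% of the $118,200 excess over $266,600 is $29,550 ≥ base, so the credit is $0.
Total: $3,775 + $0 = $3,775.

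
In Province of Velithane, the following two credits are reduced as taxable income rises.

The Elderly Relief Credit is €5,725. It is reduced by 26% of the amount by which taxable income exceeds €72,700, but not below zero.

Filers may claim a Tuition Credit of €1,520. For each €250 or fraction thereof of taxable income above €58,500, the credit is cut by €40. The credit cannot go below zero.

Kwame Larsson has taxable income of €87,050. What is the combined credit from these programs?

€1,994

Elderly Relief Credit: 26% of the €14,350 excess over €72,700 is €3,731; credit = €5,725 − €3,731 = €1,994.
Tuition Credit: income exceeds €58,500 by €28,550 → 115 increments × €40 = €4,600 ≥ base, so the credit is €0.
Total: €1,994 + €0 = €1,994.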